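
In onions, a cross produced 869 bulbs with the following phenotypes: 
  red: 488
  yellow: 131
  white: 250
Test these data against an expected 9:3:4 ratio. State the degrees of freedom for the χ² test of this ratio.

A goodness-of-fit test with 3 phenotype classes has df = 3 − 1 = 2.

2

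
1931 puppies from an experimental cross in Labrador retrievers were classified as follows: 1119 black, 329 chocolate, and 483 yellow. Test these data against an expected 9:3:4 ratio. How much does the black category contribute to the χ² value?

0.991

Under the 9:3:4 hypothesis (Σ ratio = 16, N = 1931):
  black: 1931 × 9/16 = 1086.1875
  chocolate: 1931 × 3/16 = 362.0625
  yellow: 1931 × 4/16 = 482.75
Contribution of black: (1119 − 1086.1875)² / 1086.1875 = 0.9912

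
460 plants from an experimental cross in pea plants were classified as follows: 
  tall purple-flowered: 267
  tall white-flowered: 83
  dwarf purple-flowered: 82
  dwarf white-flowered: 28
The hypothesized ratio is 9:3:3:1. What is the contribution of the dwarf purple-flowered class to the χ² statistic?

0.209

Expected counts for N = 460 under a 9:3:3:1 ratio (total parts = 16):
  tall purple-flowered: 460 × 9/16 = 258.75
  tall white-flowered: 460 × 3/16 = 86.25
  dwarf purple-flowered: 460 × 3/16 = 86.25
  dwarf white-flowered: 460 × 1/16 = 28.75
Contribution of dwarf purple-flowered: (82 − 86.25)² / 86.25 = 0.2094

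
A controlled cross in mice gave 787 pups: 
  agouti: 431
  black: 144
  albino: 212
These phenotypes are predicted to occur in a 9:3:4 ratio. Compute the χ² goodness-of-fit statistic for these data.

The 9:3:4 ratio has 16 parts, so with N = 787 the expected counts are:
  agouti: 787 × 9/16 = 442.6875
  black: 787 × 3/16 = 147.5625
  albino: 787 × 4/16 = 196.75
χ² = Σ (O − E)² / E
  agouti: (431 − 442.6875)² / 442.6875 = 0.3086
  black: (144 − 147.5625)² / 147.5625 = 0.0860
  albino: (212 − 196.75)² / 196.75 = 1.1820
χ² = 0.3086 + 0.0860 + 1.1820 = 1.5766 ≈ 1.577

1.577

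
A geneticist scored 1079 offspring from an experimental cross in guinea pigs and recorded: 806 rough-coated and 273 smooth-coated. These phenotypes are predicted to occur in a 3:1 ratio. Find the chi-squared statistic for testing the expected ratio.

Under the 3:1 hypothesis (Σ ratio = 4, N = 1079):
  rough-coated: 1079 × 3/4 = 809.25
  smooth-coated: 1079 × 1/4 = 269.75
χ² = Σ (O − E)² / E
  rough-coated: (806 − 809.25)² / 809.25 = 0.0131
  smooth-coated: (273 − 269.75)² / 269.75 = 0.0392
χ² = 0.0131 + 0.0392 = 0.0523 ≈ 0.052

0.052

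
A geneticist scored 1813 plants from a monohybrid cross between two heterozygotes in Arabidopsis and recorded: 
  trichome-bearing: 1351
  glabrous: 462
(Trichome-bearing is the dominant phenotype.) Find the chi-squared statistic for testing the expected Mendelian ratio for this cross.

0.225

For a monohybrid cross between heterozygotes with complete dominance, the expected phenotypic ratio is 3:1.
The 3:1 ratio has 4 parts, so with N = 1813 the expected counts are:
  trichome-bearing: 1813 × 3/4 = 1359.75
  glabrous: 1813 × 1/4 = 453.25
χ² = Σ (O − E)² / E
  trichome-bearing: (1351 − 1359.75)² / 1359.75 = 0.0563
  glabrous: (462 − 453.25)² / 453.25 = 0.1689
χ² = 0.0563 + 0.1689 = 0.2252 ≈ 0.225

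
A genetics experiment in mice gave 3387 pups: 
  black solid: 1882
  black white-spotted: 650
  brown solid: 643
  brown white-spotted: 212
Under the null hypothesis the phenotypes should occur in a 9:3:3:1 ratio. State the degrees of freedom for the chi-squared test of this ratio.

3

A goodness-of-fit test with 4 phenotype classes has df = 4 − 1 = 3.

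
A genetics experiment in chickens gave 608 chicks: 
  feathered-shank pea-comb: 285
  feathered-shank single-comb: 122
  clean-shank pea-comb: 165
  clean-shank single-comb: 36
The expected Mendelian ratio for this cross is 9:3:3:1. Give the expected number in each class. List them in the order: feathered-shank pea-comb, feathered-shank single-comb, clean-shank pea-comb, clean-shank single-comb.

The 9:3:3:1 ratio has 16 parts, so with N = 608 the expected counts are:
  feathered-shank pea-comb: 608 × 9/16 = 342
  feathered-shank single-comb: 608 × 3/16 = 114
  clean-shank pea-comb: 608 × 3/16 = 114
  clean-shank single-comb: 608 × 1/16 = 38

342, 114, 114, 38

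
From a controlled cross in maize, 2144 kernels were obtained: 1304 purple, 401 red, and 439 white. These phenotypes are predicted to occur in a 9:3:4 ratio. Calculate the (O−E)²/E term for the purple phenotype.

Expected counts for N = 2144 under a 9:3:4 ratio (total parts = 16):
  purple: 2144 × 9/16 = 1206
  red: 2144 × 3/16 = 402
  white: 2144 × 4/16 = 536
Contribution of purple: (1304 − 1206)² / 1206 = 7.9635

7.964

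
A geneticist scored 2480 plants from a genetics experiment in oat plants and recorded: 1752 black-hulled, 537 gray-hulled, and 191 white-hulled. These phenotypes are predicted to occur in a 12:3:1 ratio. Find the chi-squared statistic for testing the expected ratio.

The 12:3:1 ratio has 16 parts, so with N = 2480 the expected counts are:
  black-hulled: 2480 × 12/16 = 1860
  gray-hulled: 2480 × 3/16 = 465
  white-hulled: 2480 × 1/16 = 155
χ² = Σ (O − E)² / E
  black-hulled: (1752 − 1860)² / 1860 = 6.2710
  gray-hulled: (537 − 465)² / 465 = 11.1484
  white-hulled: (191 − 155)² / 155 = 8.3613
χ² = 6.2710 + 11.1484 + 8.3613 = 25.7807 ≈ 25.781

25.781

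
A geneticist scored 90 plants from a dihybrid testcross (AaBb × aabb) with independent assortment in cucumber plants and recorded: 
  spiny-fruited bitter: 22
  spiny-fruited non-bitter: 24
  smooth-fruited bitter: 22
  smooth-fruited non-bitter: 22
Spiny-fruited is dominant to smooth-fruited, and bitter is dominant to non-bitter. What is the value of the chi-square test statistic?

A dihybrid testcross with independent assortment gives a 1:1:1:1 ratio.
Total ratio parts = 4. Expected numbers out of 90:
  spiny-fruited bitter: 90 × 1/4 = 22.5
  spiny-fruited non-bitter: 90 × 1/4 = 22.5
  smooth-fruited bitter: 90 × 1/4 = 22.5
  smooth-fruited non-bitter: 90 × 1/4 = 22.5
χ² = Σ (O − E)² / E
  spiny-fruited bitter: (22 − 22.5)² / 22.5 = 0.0111
  spiny-fruited non-bitter: (24 − 22.5)² / 22.5 = 0.1000
  smooth-fruited bitter: (22 − 22.5)² / 22.5 = 0.0111
  smooth-fruited non-bitter: (22 − 22.5)² / 22.5 = 0.0111
χ² = 0.0111 + 0.1000 + 0.0111 + 0.0111 = 0.1333 ≈ 0.133

0.133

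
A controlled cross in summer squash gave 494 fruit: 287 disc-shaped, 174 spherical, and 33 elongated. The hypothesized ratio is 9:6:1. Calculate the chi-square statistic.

1.129

Under the 9:6:1 hypothesis (Σ ratio = 16, N = 494):
  disc-shaped: 494 × 9/16 = 277.875
  spherical: 494 × 6/16 = 185.25
  elongated: 494 × 1/16 = 30.875
χ² = Σ (O − E)² / E
  disc-shaped: (287 − 277.875)² / 277.875 = 0.2997
  spherical: (174 − 185.25)² / 185.25 = 0.6832
  elongated: (33 − 30.875)² / 30.875 = 0.1463
χ² = 0.2997 + 0.6832 + 0.1463 = 1.1292 ≈ 1.129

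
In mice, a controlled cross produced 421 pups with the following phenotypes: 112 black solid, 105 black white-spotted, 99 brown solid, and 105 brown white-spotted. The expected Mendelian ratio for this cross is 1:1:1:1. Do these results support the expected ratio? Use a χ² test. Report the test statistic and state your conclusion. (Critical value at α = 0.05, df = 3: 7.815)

0.805; consistent

Expected counts for N = 421 under a 1:1:1:1 ratio (total parts = 4):
  black solid: 421 × 1/4 = 105.25
  black white-spotted: 421 × 1/4 = 105.25
  brown solid: 421 × 1/4 = 105.25
  brown white-spotted: 421 × 1/4 = 105.25
χ² = Σ (O − E)² / E
  black solid: (112 − 105.25)² / 105.25 = 0.4329
  black white-spotted: (105 − 105.25)² / 105.25 = 0.0006
  brown solid: (99 − 105.25)² / 105.25 = 0.3711
  brown white-spotted: (105 − 105.25)² / 105.25 = 0.0006
χ² = 0.4329 + 0.0006 + 0.3711 + 0.0006 = 0.8052 ≈ 0.805
Degrees of freedom = 4 − 1 = 3; critical value at α = 0.05 is 7.815.
Since 0.805 < 7.815, we fail to reject the null hypothesis — the data are consistent with the 1:1:1:1 ratio.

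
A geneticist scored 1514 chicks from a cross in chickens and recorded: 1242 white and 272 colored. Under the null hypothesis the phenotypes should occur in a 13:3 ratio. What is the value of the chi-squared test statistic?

Expected counts for N = 1514 under a 13:3 ratio (total parts = 16):
  white: 1514 × 13/16 = 1230.125
  colored: 1514 × 3/16 = 283.875
χ² = Σ (O − E)² / E
  white: (1242 − 1230.125)² / 1230.125 = 0.1146
  colored: (272 − 283.875)² / 283.875 = 0.4968
χ² = 0.1146 + 0.4968 = 0.6114 ≈ 0.611

0.611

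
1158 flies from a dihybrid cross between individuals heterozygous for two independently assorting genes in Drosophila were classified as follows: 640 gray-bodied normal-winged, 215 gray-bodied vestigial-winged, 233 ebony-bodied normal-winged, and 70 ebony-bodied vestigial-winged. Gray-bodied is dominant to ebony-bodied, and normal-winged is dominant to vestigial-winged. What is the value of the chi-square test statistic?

A dihybrid F₂ with independent assortment and complete dominance at both loci gives a 9:3:3:1 phenotypic ratio.
The 9:3:3:1 ratio has 16 parts, so with N = 1158 the expected counts are:
  gray-bodied normal-winged: 1158 × 9/16 = 651.375
  gray-bodied vestigial-winged: 1158 × 3/16 = 217.125
  ebony-bodied normal-winged: 1158 × 3/16 = 217.125
  ebony-bodied vestigial-winged: 1158 × 1/16 = 72.375
χ² = Σ (O − E)² / E
  gray-bodied normal-winged: (640 − 651.375)² / 651.375 = 0.1986
  gray-bodied vestigial-winged: (215 − 217.125)² / 217.125 = 0.0208
  ebony-bodied normal-winged: (233 − 217.125)² / 217.125 = 1.1607
  ebony-bodied vestigial-winged: (70 − 72.375)² / 72.375 = 0.0779
χ² = 0.1986 + 0.0208 + 1.1607 + 0.0779 = 1.458

1.458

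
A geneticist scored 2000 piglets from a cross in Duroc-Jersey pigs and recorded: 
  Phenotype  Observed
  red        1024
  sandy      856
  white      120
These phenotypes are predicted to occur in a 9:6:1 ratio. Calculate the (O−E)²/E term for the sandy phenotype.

14.981

Expected counts for N = 2000 under a 9:6:1 ratio (total parts = 16):
  red: 2000 × 9/16 = 1125
  sandy: 2000 × 6/16 = 750
  white: 2000 × 1/16 = 125
Contribution of sandy: (856 − 750)² / 750 = 14.9813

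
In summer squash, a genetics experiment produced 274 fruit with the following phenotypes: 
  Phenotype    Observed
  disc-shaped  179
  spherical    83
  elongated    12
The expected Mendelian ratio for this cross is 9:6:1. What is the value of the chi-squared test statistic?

9.345

Expected counts for N = 274 under a 9:6:1 ratio (total parts = 16):
  disc-shaped: 274 × 9/16 = 154.125
  spherical: 274 × 6/16 = 102.75
  elongated: 274 × 1/16 = 17.125
χ² = Σ (O − E)² / E
  disc-shaped: (179 − 154.125)² / 154.125 = 4.0147
  spherical: (83 − 102.75)² / 102.75 = 3.7962
  elongated: (12 − 17.125)² / 17.125 = 1.5338
χ² = 4.0147 + 3.7962 + 1.5338 = 9.3447 ≈ 9.345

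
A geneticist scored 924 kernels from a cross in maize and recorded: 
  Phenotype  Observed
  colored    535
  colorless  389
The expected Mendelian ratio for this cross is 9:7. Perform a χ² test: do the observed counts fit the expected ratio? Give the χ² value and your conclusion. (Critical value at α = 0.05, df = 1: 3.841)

Expected counts for N = 924 under a 9:7 ratio (total parts = 16):
  colored: 924 × 9/16 = 519.75
  colorless: 924 × 7/16 = 404.25
χ² = Σ (O − E)² / E
  colored: (535 − 519.75)² / 519.75 = 0.4475
  colorless: (389 − 404.25)² / 404.25 = 0.5753
χ² = 0.4475 + 0.5753 = 1.0228 ≈ 1.023
Degrees of freedom = 2 − 1 = 1; critical value at α = 0.05 is 3.841.
Since 1.023 < 3.841, we fail to reject the null hypothesis — the data are consistent with the 9:7 ratio.

1.023; consistent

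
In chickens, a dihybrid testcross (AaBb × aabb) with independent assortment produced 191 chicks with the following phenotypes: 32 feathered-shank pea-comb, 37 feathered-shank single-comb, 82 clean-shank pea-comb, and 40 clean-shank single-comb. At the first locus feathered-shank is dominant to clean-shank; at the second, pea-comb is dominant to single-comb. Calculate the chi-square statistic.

33.440

A dihybrid testcross with independent assortment gives a 1:1:1:1 ratio.
The 1:1:1:1 ratio has 4 parts, so with N = 191 the expected counts are:
  feathered-shank pea-comb: 191 × 1/4 = 47.75
  feathered-shank single-comb: 191 × 1/4 = 47.75
  clean-shank pea-comb: 191 × 1/4 = 47.75
  clean-shank single-comb: 191 × 1/4 = 47.75
χ² = Σ (O − E)² / E
  feathered-shank pea-comb: (32 − 47.75)² / 47.75 = 5.1950
  feathered-shank single-comb: (37 − 47.75)² / 47.75 = 2.4202
  clean-shank pea-comb: (82 − 47.75)² / 47.75 = 24.5668
  clean-shank single-comb: (40 − 47.75)² / 47.75 = 1.2579
χ² = 5.1950 + 2.4202 + 24.5668 + 1.2579 = 33.4399 ≈ 33.440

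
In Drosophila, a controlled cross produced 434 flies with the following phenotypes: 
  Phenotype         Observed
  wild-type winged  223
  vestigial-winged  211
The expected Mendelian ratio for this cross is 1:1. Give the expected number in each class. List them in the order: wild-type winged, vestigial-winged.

217, 217

The 1:1 ratio has 2 parts, so with N = 434 the expected counts are:
  wild-type winged: 434 × 1/2 = 217
  vestigial-winged: 434 × 1/2 = 217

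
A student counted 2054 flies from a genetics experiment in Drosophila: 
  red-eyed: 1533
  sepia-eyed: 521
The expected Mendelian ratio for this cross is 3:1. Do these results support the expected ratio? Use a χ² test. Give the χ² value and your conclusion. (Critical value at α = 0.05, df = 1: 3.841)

The 3:1 ratio has 4 parts, so with N = 2054 the expected counts are:
  red-eyed: 2054 × 3/4 = 1540.5
  sepia-eyed: 2054 × 1/4 = 513.5
χ² = Σ (O − E)² / E
  red-eyed: (1533 − 1540.5)² / 1540.5 = 0.0365
  sepia-eyed: (521 − 513.5)² / 513.5 = 0.1095
χ² = 0.0365 + 0.1095 = 0.146
Degrees of freedom = 2 − 1 = 1; critical value at α = 0.05 is 3.841.
Since 0.146 < 3.841, we fail to reject the null hypothesis — the data are consistent with the 3:1 ratio.

0.146; consistent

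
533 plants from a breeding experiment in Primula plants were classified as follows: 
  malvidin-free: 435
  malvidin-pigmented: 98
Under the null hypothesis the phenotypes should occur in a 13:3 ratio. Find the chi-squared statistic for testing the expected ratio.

Total ratio parts = 16. Expected numbers out of 533:
  malvidin-free: 533 × 13/16 = 433.0625
  malvidin-pigmented: 533 × 3/16 = 99.9375
χ² = Σ (O − E)² / E
  malvidin-free: (435 − 433.0625)² / 433.0625 = 0.0087
  malvidin-pigmented: (98 − 99.9375)² / 99.9375 = 0.0376
χ² = 0.0087 + 0.0376 = 0.0463 ≈ 0.046

0.046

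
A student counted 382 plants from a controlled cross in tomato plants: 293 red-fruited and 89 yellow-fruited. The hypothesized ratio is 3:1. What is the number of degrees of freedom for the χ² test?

1

A goodness-of-fit test with 2 phenotype classes has df = 2 − 1 = 1.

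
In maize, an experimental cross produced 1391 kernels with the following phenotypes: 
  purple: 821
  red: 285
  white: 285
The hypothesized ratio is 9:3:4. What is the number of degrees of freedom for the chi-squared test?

A goodness-of-fit test with 3 phenotype classes has df = 3 − 1 = 2.

2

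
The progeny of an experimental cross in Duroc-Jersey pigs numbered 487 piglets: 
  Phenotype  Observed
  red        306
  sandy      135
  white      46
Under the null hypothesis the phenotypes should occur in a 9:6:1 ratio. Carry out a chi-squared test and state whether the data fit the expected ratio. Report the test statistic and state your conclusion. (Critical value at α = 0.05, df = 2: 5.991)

Total ratio parts = 16. Expected numbers out of 487:
  red: 487 × 9/16 = 273.9375
  sandy: 487 × 6/16 = 182.625
  white: 487 × 1/16 = 30.4375
χ² = Σ (O − E)² / E
  red: (306 − 273.9375)² / 273.9375 = 3.7527
  sandy: (135 − 182.625)² / 182.625 = 12.4197
  white: (46 − 30.4375)² / 30.4375 = 7.9570
χ² = 3.7527 + 12.4197 + 7.9570 = 24.1294 ≈ 24.129
Degrees of freedom = 3 − 1 = 2; critical value at α = 0.05 is 5.991.
Since 24.129 > 5.991, we reject the null hypothesis — the data do not fit the 9:6:1 ratio.

24.129; not consistent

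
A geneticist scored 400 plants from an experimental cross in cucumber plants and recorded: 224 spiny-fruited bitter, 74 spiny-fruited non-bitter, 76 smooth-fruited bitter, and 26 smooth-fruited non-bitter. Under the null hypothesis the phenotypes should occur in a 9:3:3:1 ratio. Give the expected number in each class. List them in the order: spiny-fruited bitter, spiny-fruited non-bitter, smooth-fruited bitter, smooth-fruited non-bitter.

225, 75, 75, 25

Expected counts for N = 400 under a 9:3:3:1 ratio (total parts = 16):
  spiny-fruited bitter: 400 × 9/16 = 225
  spiny-fruited non-bitter: 400 × 3/16 = 75
  smooth-fruited bitter: 400 × 3/16 = 75
  smooth-fruited non-bitter: 400 × 1/16 = 25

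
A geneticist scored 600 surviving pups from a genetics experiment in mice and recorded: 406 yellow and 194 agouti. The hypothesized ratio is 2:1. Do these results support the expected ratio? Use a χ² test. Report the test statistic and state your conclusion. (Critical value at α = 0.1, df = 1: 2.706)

0.270; consistent

The 2:1 ratio has 3 parts, so with N = 600 the expected counts are:
  yellow: 600 × 2/3 = 400
  agouti: 600 × 1/3 = 200
χ² = Σ (O − E)² / E
  yellow: (406 − 400)² / 400 = 0.0900
  agouti: (194 − 200)² / 200 = 0.1800
χ² = 0.0900 + 0.1800 = 0.270
Degrees of freedom = 2 − 1 = 1; critical value at α = 0.1 is 2.706.
Since 0.270 < 2.706, we fail to reject the null hypothesis — the data are consistent with the 2:1 ratio.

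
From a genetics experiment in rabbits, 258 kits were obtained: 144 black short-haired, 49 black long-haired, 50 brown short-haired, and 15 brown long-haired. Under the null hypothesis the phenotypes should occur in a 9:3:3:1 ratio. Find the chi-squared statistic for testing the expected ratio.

Under the 9:3:3:1 hypothesis (Σ ratio = 16, N = 258):
  black short-haired: 258 × 9/16 = 145.125
  black long-haired: 258 × 3/16 = 48.375
  brown short-haired: 258 × 3/16 = 48.375
  brown long-haired: 258 × 1/16 = 16.125
χ² = Σ (O − E)² / E
  black short-haired: (144 − 145.125)² / 145.125 = 0.0087
  black long-haired: (49 − 48.375)² / 48.375 = 0.0081
  brown short-haired: (50 − 48.375)² / 48.375 = 0.0546
  brown long-haired: (15 − 16.125)² / 16.125 = 0.0785
χ² = 0.0087 + 0.0081 + 0.0546 + 0.0785 = 0.1499 ≈ 0.150

0.150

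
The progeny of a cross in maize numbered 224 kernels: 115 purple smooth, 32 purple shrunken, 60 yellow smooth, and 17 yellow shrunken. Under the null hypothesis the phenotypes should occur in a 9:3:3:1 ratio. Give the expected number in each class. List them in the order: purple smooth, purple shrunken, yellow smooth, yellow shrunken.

126, 42, 42, 14

The 9:3:3:1 ratio has 16 parts, so with N = 224 the expected counts are:
  purple smooth: 224 × 9/16 = 126
  purple shrunken: 224 × 3/16 = 42
  yellow smooth: 224 × 3/16 = 42
  yellow shrunken: 224 × 1/16 = 14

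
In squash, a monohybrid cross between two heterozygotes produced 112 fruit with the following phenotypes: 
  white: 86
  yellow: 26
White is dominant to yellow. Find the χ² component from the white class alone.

0.048

For a monohybrid cross between heterozygotes with complete dominance, the expected phenotypic ratio is 3:1.
The 3:1 ratio has 4 parts, so with N = 112 the expected counts are:
  white: 112 × 3/4 = 84
  yellow: 112 × 1/4 = 28
Contribution of white: (86 − 84)² / 84 = 0.0476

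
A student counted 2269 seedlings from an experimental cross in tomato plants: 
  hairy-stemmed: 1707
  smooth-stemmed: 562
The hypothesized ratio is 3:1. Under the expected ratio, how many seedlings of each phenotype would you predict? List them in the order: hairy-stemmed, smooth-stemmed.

1701.75, 567.25

Under the 3:1 hypothesis (Σ ratio = 4, N = 2269):
  hairy-stemmed: 2269 × 3/4 = 1701.75
  smooth-stemmed: 2269 × 1/4 = 567.25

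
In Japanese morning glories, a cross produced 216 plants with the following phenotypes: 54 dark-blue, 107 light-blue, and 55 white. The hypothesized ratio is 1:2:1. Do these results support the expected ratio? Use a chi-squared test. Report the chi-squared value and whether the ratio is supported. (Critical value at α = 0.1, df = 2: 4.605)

0.028; consistent

Under the 1:2:1 hypothesis (Σ ratio = 4, N = 216):
  dark-blue: 216 × 1/4 = 54
  light-blue: 216 × 2/4 = 108
  white: 216 × 1/4 = 54
χ² = Σ (O − E)² / E
  dark-blue: (54 − 54)² / 54 = 0.0000
  light-blue: (107 − 108)² / 108 = 0.0093
  white: (55 − 54)² / 54 = 0.0185
χ² = 0.0000 + 0.0093 + 0.0185 = 0.0278 ≈ 0.028
Degrees of freedom = 3 − 1 = 2; critical value at α = 0.1 is 4.605.
Since 0.028 < 4.605, we fail to reject the null hypothesis — the data are consistent with the 1:2:1 ratio.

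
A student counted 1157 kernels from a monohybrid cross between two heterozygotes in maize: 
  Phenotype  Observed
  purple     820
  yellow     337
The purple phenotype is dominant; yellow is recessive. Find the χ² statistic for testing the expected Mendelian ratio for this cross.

For a monohybrid cross between heterozygotes with complete dominance, the expected phenotypic ratio is 3:1.
The 3:1 ratio has 4 parts, so with N = 1157 the expected counts are:
  purple: 1157 × 3/4 = 867.75
  yellow: 1157 × 1/4 = 289.25
χ² = Σ (O − E)² / E
  purple: (820 − 867.75)² / 867.75 = 2.6276
  yellow: (337 − 289.25)² / 289.25 = 7.8827
χ² = 2.6276 + 7.8827 = 10.5103 ≈ 10.510

10.510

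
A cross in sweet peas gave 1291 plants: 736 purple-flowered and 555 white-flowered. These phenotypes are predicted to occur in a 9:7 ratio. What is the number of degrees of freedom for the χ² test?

1

A goodness-of-fit test with 2 phenotype classes has df = 2 − 1 = 1.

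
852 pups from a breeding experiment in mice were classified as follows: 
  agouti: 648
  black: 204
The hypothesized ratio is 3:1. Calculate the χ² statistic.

The 3:1 ratio has 4 parts, so with N = 852 the expected counts are:
  agouti: 852 × 3/4 = 639
  black: 852 × 1/4 = 213
χ² = Σ (O − E)² / E
  agouti: (648 − 639)² / 639 = 0.1268
  black: (204 − 213)² / 213 = 0.3803
χ² = 0.1268 + 0.3803 = 0.5071 ≈ 0.507

0.507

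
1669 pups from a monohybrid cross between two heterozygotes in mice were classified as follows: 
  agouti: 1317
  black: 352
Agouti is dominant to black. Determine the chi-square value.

13.605

For a monohybrid cross between heterozygotes with complete dominance, the expected phenotypic ratio is 3:1.
Total ratio parts = 4. Expected numbers out of 1669:
  agouti: 1669 × 3/4 = 1251.75
  black: 1669 × 1/4 = 417.25
χ² = Σ (O − E)² / E
  agouti: (1317 − 1251.75)² / 1251.75 = 3.4013
  black: (352 − 417.25)² / 417.25 = 10.2039
χ² = 3.4013 + 10.2039 = 13.6052 ≈ 13.605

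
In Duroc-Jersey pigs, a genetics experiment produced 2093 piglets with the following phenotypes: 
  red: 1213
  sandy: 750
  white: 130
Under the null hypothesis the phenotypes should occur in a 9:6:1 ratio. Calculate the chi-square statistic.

The 9:6:1 ratio has 16 parts, so with N = 2093 the expected counts are:
  red: 2093 × 9/16 = 1177.3125
  sandy: 2093 × 6/16 = 784.875
  white: 2093 × 1/16 = 130.8125
χ² = Σ (O − E)² / E
  red: (1213 − 1177.3125)² / 1177.3125 = 1.0818
  sandy: (750 − 784.875)² / 784.875 = 1.5496
  white: (130 − 130.8125)² / 130.8125 = 0.0050
χ² = 1.0818 + 1.5496 + 0.0050 = 2.6364 ≈ 2.636

2.636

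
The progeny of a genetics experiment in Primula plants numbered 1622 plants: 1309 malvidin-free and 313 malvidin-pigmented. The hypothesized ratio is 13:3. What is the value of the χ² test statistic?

0.319

Under the 13:3 hypothesis (Σ ratio = 16, N = 1622):
  malvidin-free: 1622 × 13/16 = 1317.875
  malvidin-pigmented: 1622 × 3/16 = 304.125
χ² = Σ (O − E)² / E
  malvidin-free: (1309 − 1317.875)² / 1317.875 = 0.0598
  malvidin-pigmented: (313 − 304.125)² / 304.125 = 0.2590
χ² = 0.0598 + 0.2590 = 0.3188 ≈ 0.319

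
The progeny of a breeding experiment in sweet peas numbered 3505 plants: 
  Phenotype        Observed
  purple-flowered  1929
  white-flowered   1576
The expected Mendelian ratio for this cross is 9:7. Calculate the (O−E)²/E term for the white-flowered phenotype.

1.181

Total ratio parts = 16. Expected numbers out of 3505:
  purple-flowered: 3505 × 9/16 = 1971.5625
  white-flowered: 3505 × 7/16 = 1533.4375
Contribution of white-flowered: (1576 − 1533.4375)² / 1533.4375 = 1.1814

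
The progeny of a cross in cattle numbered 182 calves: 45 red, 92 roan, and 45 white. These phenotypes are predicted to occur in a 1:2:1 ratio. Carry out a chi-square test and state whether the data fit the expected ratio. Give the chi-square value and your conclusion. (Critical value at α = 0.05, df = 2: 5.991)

The 1:2:1 ratio has 4 parts, so with N = 182 the expected counts are:
  red: 182 × 1/4 = 45.5
  roan: 182 × 2/4 = 91
  white: 182 × 1/4 = 45.5
χ² = Σ (O − E)² / E
  red: (45 − 45.5)² / 45.5 = 0.0055
  roan: (92 − 91)² / 91 = 0.0110
  white: (45 − 45.5)² / 45.5 = 0.0055
χ² = 0.0055 + 0.0110 + 0.0055 = 0.022
Degrees of freedom = 3 − 1 = 2; critical value at α = 0.05 is 5.991.
Since 0.022 < 5.991, we fail to reject the null hypothesis — the data are consistent with the 1:2:1 ratio.

0.022; consistent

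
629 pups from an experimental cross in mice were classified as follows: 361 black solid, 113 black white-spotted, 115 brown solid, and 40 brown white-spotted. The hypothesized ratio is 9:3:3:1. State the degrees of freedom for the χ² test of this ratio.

3

A goodness-of-fit test with 4 phenotype classes has df = 4 − 1 = 3.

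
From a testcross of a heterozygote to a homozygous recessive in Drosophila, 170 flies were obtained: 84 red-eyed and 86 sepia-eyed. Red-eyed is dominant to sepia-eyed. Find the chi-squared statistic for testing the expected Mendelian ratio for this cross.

A testcross of a heterozygote (Aa × aa) gives a 1:1 phenotypic ratio.
The 1:1 ratio has 2 parts, so with N = 170 the expected counts are:
  red-eyed: 170 × 1/2 = 85
  sepia-eyed: 170 × 1/2 = 85
χ² = Σ (O − E)² / E
  red-eyed: (84 − 85)² / 85 = 0.0118
  sepia-eyed: (86 − 85)² / 85 = 0.0118
χ² = 0.0118 + 0.0118 = 0.0236 ≈ 0.024

0.024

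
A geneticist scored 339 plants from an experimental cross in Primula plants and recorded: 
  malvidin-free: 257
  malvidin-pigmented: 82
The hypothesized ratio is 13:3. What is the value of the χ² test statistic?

6.582

Expected counts for N = 339 under a 13:3 ratio (total parts = 16):
  malvidin-free: 339 × 13/16 = 275.4375
  malvidin-pigmented: 339 × 3/16 = 63.5625
χ² = Σ (O − E)² / E
  malvidin-free: (257 − 275.4375)² / 275.4375 = 1.2342
  malvidin-pigmented: (82 − 63.5625)² / 63.5625 = 5.3481
χ² = 1.2342 + 5.3481 = 6.5823 ≈ 6.582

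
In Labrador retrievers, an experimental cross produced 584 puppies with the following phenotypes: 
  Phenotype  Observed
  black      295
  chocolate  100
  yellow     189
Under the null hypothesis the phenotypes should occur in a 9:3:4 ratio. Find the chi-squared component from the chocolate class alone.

Total ratio parts = 16. Expected numbers out of 584:
  black: 584 × 9/16 = 328.5
  chocolate: 584 × 3/16 = 109.5
  yellow: 584 × 4/16 = 146
Contribution of chocolate: (100 − 109.5)² / 109.5 = 0.8242

0.824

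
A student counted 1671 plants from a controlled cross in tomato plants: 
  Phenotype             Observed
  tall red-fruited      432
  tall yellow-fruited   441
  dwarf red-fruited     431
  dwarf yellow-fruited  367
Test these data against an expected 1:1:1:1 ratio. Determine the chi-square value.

Expected counts for N = 1671 under a 1:1:1:1 ratio (total parts = 4):
  tall red-fruited: 1671 × 1/4 = 417.75
  tall yellow-fruited: 1671 × 1/4 = 417.75
  dwarf red-fruited: 1671 × 1/4 = 417.75
  dwarf yellow-fruited: 1671 × 1/4 = 417.75
χ² = Σ (O − E)² / E
  tall red-fruited: (432 − 417.75)² / 417.75 = 0.4861
  tall yellow-fruited: (441 − 417.75)² / 417.75 = 1.2940
  dwarf red-fruited: (431 − 417.75)² / 417.75 = 0.4203
  dwarf yellow-fruited: (367 − 417.75)² / 417.75 = 6.1653
χ² = 0.4861 + 1.2940 + 0.4203 + 6.1653 = 8.3657 ≈ 8.366

8.366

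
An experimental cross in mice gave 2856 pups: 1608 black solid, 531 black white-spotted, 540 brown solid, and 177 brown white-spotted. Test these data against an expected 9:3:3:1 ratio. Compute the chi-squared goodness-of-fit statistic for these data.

0.090

Total ratio parts = 16. Expected numbers out of 2856:
  black solid: 2856 × 9/16 = 1606.5
  black white-spotted: 2856 × 3/16 = 535.5
  brown solid: 2856 × 3/16 = 535.5
  brown white-spotted: 2856 × 1/16 = 178.5
χ² = Σ (O − E)² / E
  black solid: (1608 − 1606.5)² / 1606.5 = 0.0014
  black white-spotted: (531 − 535.5)² / 535.5 = 0.0378
  brown solid: (540 − 535.5)² / 535.5 = 0.0378
  brown white-spotted: (177 − 178.5)² / 178.5 = 0.0126
χ² = 0.0014 + 0.0378 + 0.0378 + 0.0126 = 0.0896 ≈ 0.090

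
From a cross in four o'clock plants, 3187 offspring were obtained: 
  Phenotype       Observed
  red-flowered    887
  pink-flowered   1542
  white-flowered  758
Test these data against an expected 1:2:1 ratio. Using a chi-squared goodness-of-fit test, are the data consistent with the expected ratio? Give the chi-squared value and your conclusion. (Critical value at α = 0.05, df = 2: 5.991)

13.772; not consistent

Expected counts for N = 3187 under a 1:2:1 ratio (total parts = 4):
  red-flowered: 3187 × 1/4 = 796.75
  pink-flowered: 3187 × 2/4 = 1593.5
  white-flowered: 3187 × 1/4 = 796.75
χ² = Σ (O − E)² / E
  red-flowered: (887 − 796.75)² / 796.75 = 10.2229
  pink-flowered: (1542 − 1593.5)² / 1593.5 = 1.6644
  white-flowered: (758 − 796.75)² / 796.75 = 1.8846
χ² = 10.2229 + 1.6644 + 1.8846 = 13.7719 ≈ 13.772
Degrees of freedom = 3 − 1 = 2; critical value at α = 0.05 is 5.991.
Since 13.772 > 5.991, we reject the null hypothesis — the data do not fit the 1:2:1 ratio.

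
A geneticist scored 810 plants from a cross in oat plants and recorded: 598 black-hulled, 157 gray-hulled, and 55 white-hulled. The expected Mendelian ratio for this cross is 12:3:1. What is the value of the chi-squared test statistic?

Total ratio parts = 16. Expected numbers out of 810:
  black-hulled: 810 × 12/16 = 607.5
  gray-hulled: 810 × 3/16 = 151.875
  white-hulled: 810 × 1/16 = 50.625
χ² = Σ (O − E)² / E
  black-hulled: (598 − 607.5)² / 607.5 = 0.1486
  gray-hulled: (157 − 151.875)² / 151.875 = 0.1729
  white-hulled: (55 − 50.625)² / 50.625 = 0.3781
χ² = 0.1486 + 0.1729 + 0.3781 = 0.6996 ≈ 0.700

0.700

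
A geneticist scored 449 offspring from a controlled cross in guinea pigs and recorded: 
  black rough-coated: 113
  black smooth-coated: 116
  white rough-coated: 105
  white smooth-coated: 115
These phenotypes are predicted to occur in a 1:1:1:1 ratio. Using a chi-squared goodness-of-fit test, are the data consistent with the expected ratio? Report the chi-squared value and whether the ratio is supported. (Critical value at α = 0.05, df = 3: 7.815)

0.666; consistent

Under the 1:1:1:1 hypothesis (Σ ratio = 4, N = 449):
  black rough-coated: 449 × 1/4 = 112.25
  black smooth-coated: 449 × 1/4 = 112.25
  white rough-coated: 449 × 1/4 = 112.25
  white smooth-coated: 449 × 1/4 = 112.25
χ² = Σ (O − E)² / E
  black rough-coated: (113 − 112.25)² / 112.25 = 0.0050
  black smooth-coated: (116 − 112.25)² / 112.25 = 0.1253
  white rough-coated: (105 − 112.25)² / 112.25 = 0.4683
  white smooth-coated: (115 − 112.25)² / 112.25 = 0.0674
χ² = 0.0050 + 0.1253 + 0.4683 + 0.0674 = 0.666
Degrees of freedom = 4 − 1 = 3; critical value at α = 0.05 is 7.815.
Since 0.666 < 7.815, we fail to reject the null hypothesis — the data are consistent with the 1:1:1:1 ratio.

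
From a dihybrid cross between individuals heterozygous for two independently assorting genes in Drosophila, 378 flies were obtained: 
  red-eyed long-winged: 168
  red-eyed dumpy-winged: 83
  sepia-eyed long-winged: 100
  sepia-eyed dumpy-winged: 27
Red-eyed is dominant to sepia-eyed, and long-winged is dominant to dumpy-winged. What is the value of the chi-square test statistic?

A dihybrid F₂ with independent assortment and complete dominance at both loci gives a 9:3:3:1 phenotypic ratio.
The 9:3:3:1 ratio has 16 parts, so with N = 378 the expected counts are:
  red-eyed long-winged: 378 × 9/16 = 212.625
  red-eyed dumpy-winged: 378 × 3/16 = 70.875
  sepia-eyed long-winged: 378 × 3/16 = 70.875
  sepia-eyed dumpy-winged: 378 × 1/16 = 23.625
χ² = Σ (O − E)² / E
  red-eyed long-winged: (168 − 212.625)² / 212.625 = 9.3657
  red-eyed dumpy-winged: (83 − 70.875)² / 70.875 = 2.0743
  sepia-eyed long-winged: (100 − 70.875)² / 70.875 = 11.9685
  sepia-eyed dumpy-winged: (27 − 23.625)² / 23.625 = 0.4821
χ² = 9.3657 + 2.0743 + 11.9685 + 0.4821 = 23.8906 ≈ 23.891

23.891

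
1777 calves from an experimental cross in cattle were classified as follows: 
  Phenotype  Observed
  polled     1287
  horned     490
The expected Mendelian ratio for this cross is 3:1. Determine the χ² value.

6.282

Under the 3:1 hypothesis (Σ ratio = 4, N = 1777):
  polled: 1777 × 3/4 = 1332.75
  horned: 1777 × 1/4 = 444.25
χ² = Σ (O − E)² / E
  polled: (1287 − 1332.75)² / 1332.75 = 1.5705
  horned: (490 − 444.25)² / 444.25 = 4.7115
χ² = 1.5705 + 4.7115 = 6.282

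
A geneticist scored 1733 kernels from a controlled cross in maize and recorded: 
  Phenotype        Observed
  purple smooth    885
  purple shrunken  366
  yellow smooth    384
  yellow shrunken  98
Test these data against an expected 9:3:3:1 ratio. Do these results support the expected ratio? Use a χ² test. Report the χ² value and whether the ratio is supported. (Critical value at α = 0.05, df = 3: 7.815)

Under the 9:3:3:1 hypothesis (Σ ratio = 16, N = 1733):
  purple smooth: 1733 × 9/16 = 974.8125
  purple shrunken: 1733 × 3/16 = 324.9375
  yellow smooth: 1733 × 3/16 = 324.9375
  yellow shrunken: 1733 × 1/16 = 108.3125
χ² = Σ (O − E)² / E
  purple smooth: (885 − 974.8125)² / 974.8125 = 8.2747
  purple shrunken: (366 − 324.9375)² / 324.9375 = 5.1891
  yellow smooth: (384 − 324.9375)² / 324.9375 = 10.7355
  yellow shrunken: (98 − 108.3125)² / 108.3125 = 0.9819
χ² = 8.2747 + 5.1891 + 10.7355 + 0.9819 = 25.1812 ≈ 25.181
Degrees of freedom = 4 − 1 = 3; critical value at α = 0.05 is 7.815.
Since 25.181 > 7.815, we reject the null hypothesis — the data do not fit the 9:3:3:1 ratio.

25.181; not consistent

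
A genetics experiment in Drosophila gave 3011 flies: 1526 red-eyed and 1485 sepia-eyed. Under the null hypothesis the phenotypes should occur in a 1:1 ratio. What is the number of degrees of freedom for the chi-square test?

1

A goodness-of-fit test with 2 phenotype classes has df = 2 − 1 = 1.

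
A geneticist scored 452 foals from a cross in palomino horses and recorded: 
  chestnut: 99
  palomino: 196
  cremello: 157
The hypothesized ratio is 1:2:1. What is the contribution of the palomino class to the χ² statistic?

3.982

Under the 1:2:1 hypothesis (Σ ratio = 4, N = 452):
  chestnut: 452 × 1/4 = 113
  palomino: 452 × 2/4 = 226
  cremello: 452 × 1/4 = 113
Contribution of palomino: (196 − 226)² / 226 = 3.9823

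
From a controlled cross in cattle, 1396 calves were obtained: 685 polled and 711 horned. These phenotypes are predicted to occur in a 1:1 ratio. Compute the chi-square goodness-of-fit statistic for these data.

0.484

Under the 1:1 hypothesis (Σ ratio = 2, N = 1396):
  polled: 1396 × 1/2 = 698
  horned: 1396 × 1/2 = 698
χ² = Σ (O − E)² / E
  polled: (685 − 698)² / 698 = 0.2421
  horned: (711 − 698)² / 698 = 0.2421
χ² = 0.2421 + 0.2421 = 0.4842 ≈ 0.484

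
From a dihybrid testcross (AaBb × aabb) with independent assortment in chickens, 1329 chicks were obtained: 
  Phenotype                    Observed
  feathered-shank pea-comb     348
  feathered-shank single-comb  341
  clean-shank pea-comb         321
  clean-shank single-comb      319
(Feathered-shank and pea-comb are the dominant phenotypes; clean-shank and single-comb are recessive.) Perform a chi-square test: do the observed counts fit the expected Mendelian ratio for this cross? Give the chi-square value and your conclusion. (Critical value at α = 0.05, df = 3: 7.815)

1.886; consistent

A dihybrid testcross with independent assortment gives a 1:1:1:1 ratio.
The 1:1:1:1 ratio has 4 parts, so with N = 1329 the expected counts are:
  feathered-shank pea-comb: 1329 × 1/4 = 332.25
  feathered-shank single-comb: 1329 × 1/4 = 332.25
  clean-shank pea-comb: 1329 × 1/4 = 332.25
  clean-shank single-comb: 1329 × 1/4 = 332.25
χ² = Σ (O − E)² / E
  feathered-shank pea-comb: (348 − 332.25)² / 332.25 = 0.7466
  feathered-shank single-comb: (341 − 332.25)² / 332.25 = 0.2304
  clean-shank pea-comb: (321 − 332.25)² / 332.25 = 0.3809
  clean-shank single-comb: (319 − 332.25)² / 332.25 = 0.5284
χ² = 0.7466 + 0.2304 + 0.3809 + 0.5284 = 1.8863 ≈ 1.886
Degrees of freedom = 4 − 1 = 3; critical value at α = 0.05 is 7.815.
Since 1.886 < 7.815, we fail to reject the null hypothesis — the data are consistent with the 1:1:1:1 ratio.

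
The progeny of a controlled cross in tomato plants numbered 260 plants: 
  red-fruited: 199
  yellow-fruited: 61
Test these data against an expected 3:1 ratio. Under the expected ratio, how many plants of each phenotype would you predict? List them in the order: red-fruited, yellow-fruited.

195, 65

Under the 3:1 hypothesis (Σ ratio = 4, N = 260):
  red-fruited: 260 × 3/4 = 195
  yellow-fruited: 260 × 1/4 = 65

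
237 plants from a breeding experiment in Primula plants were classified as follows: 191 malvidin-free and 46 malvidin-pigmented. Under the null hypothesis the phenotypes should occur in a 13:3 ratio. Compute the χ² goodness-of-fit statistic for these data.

Under the 13:3 hypothesis (Σ ratio = 16, N = 237):
  malvidin-free: 237 × 13/16 = 192.5625
  malvidin-pigmented: 237 × 3/16 = 44.4375
χ² = Σ (O − E)² / E
  malvidin-free: (191 − 192.5625)² / 192.5625 = 0.0127
  malvidin-pigmented: (46 − 44.4375)² / 44.4375 = 0.0549
χ² = 0.0127 + 0.0549 = 0.0676 ≈ 0.068

0.068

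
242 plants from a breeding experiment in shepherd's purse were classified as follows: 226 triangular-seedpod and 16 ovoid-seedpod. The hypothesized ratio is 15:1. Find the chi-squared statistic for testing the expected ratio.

Total ratio parts = 16. Expected numbers out of 242:
  triangular-seedpod: 242 × 15/16 = 226.875
  ovoid-seedpod: 242 × 1/16 = 15.125
χ² = Σ (O − E)² / E
  triangular-seedpod: (226 − 226.875)² / 226.875 = 0.0034
  ovoid-seedpod: (16 − 15.125)² / 15.125 = 0.0506
χ² = 0.0034 + 0.0506 = 0.054

0.054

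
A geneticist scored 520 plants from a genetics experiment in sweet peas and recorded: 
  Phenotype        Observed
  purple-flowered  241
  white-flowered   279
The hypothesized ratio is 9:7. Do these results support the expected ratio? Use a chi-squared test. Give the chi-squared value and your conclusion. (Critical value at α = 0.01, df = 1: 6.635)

20.726; not consistent

The 9:7 ratio has 16 parts, so with N = 520 the expected counts are:
  purple-flowered: 520 × 9/16 = 292.5
  white-flowered: 520 × 7/16 = 227.5
χ² = Σ (O − E)² / E
  purple-flowered: (241 − 292.5)² / 292.5 = 9.0675
  white-flowered: (279 − 227.5)² / 227.5 = 11.6582
χ² = 9.0675 + 11.6582 = 20.7257 ≈ 20.726
Degrees of freedom = 2 − 1 = 1; critical value at α = 0.01 is 6.635.
Since 20.726 > 6.635, we reject the null hypothesis — the data do not fit the 9:7 ratio.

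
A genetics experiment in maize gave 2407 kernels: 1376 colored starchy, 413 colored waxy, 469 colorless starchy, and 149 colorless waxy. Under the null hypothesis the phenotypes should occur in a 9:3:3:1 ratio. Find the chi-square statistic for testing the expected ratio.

Expected counts for N = 2407 under a 9:3:3:1 ratio (total parts = 16):
  colored starchy: 2407 × 9/16 = 1353.9375
  colored waxy: 2407 × 3/16 = 451.3125
  colorless starchy: 2407 × 3/16 = 451.3125
  colorless waxy: 2407 × 1/16 = 150.4375
χ² = Σ (O − E)² / E
  colored starchy: (1376 − 1353.9375)² / 1353.9375 = 0.3595
  colored waxy: (413 − 451.3125)² / 451.3125 = 3.2524
  colorless starchy: (469 − 451.3125)² / 451.3125 = 0.6932
  colorless waxy: (149 − 150.4375)² / 150.4375 = 0.0137
χ² = 0.3595 + 3.2524 + 0.6932 + 0.0137 = 4.3188 ≈ 4.319

4.319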